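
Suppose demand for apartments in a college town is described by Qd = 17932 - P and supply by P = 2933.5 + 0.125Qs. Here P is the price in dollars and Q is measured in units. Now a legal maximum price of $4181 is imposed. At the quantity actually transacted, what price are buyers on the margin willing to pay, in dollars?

7952

Rearranging supply gives Qs = 8P - 23468. Equilibrium: 17932 - P = 8P - 23468, so 41400 = 9P and P* = 4600, Q* = 13332.
The ceiling of 4181 is below the equilibrium price 4600, so it binds.
At P = 4181: Qd = 17932 - 4181 = 13751 and Qs = 8·4181 - 23468 = 9980.
Only 9980 units reach the market. On the demand curve, the marginal buyer's willingness to pay at Q = 9980 is (17932 - 9980) = 7952.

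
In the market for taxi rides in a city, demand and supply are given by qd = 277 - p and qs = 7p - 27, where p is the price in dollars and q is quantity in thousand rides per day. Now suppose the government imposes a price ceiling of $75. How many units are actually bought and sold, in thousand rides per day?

239

Setting quantity demanded equal to quantity supplied, 277 - p = 7p - 27, gives p* = 38 and q* = 239.
Since 75 is above p* = 38, the ceiling does not bind and the free-market outcome prevails.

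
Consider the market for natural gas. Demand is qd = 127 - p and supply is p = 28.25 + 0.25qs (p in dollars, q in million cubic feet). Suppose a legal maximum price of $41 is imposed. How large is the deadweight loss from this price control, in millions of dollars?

490

Rearranging supply gives qs = 4p - 113. Setting quantity demanded equal to quantity supplied, 127 - p = 4p - 113, gives p* = 48 and q* = 79.
Since 41 < 48, the ceiling is binding.
At p = 41: qd = 127 - 41 = 86 and qs = 4·41 - 113 = 51.
Quantity traded falls to 51. At q = 51 the demand price is 127 - 51 = 76 and the supply price is (113 + 51)/4 = 41.
Deadweight loss = ½ · (76 - 41) · (79 - 51) = ½ · 35 · 28 = 490.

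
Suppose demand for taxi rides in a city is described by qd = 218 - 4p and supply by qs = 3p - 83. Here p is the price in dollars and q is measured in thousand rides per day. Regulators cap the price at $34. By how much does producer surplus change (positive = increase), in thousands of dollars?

In a free market, 218 - 4p = 3p - 83 gives the equilibrium p* = 43, q* = 46.
Because the ceiling (34) lies below the market-clearing price, it is binding.
At p = 34: qd = 218 - 4·34 = 82 and qs = 3·34 - 83 = 19.
Producer surplus without the control is ½ · (43 - 83/3) · 46 = 1058/3.
With the ceiling, producers sell 19 units at 34, so PS = ½ · (34 - 83/3) · 19 = 361/6.
Change in producer surplus = 361/6 - 1058/3 = -292.5.

-292.5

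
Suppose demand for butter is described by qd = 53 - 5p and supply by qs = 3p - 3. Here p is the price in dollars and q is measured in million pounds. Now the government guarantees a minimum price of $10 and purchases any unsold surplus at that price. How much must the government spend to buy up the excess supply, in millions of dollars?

240

Setting quantity demanded equal to quantity supplied, 53 - 5p = 3p - 3, gives p* = 7 and q* = 18.
Since 10 > 7, the floor is binding.
At p = 10: qd = 53 - 5·10 = 3 and qs = 3·10 - 3 = 27.
Surplus = qs - qd = 24.
Government expenditure = surplus × support price = 24 × 10 = 240.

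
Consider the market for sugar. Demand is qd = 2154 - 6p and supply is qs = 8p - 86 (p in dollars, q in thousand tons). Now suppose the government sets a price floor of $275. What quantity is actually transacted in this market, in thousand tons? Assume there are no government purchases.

504

Without the control the market clears where 2154 - 6p = 8p - 86, i.e. p* = 160 and q* = 1194.
Because the floor (275) lies above the market-clearing price, it is binding.
At p = 275: qd = 2154 - 6·275 = 504 and qs = 8·275 - 86 = 2114.
The quantity actually transacted is the short side, demand: 504.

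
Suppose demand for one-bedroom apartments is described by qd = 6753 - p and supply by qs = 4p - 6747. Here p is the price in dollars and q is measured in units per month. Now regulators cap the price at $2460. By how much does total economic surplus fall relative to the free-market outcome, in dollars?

Setting quantity demanded equal to quantity supplied, 6753 - p = 4p - 6747, gives p* = 2700 and q* = 4053.
The ceiling of 2460 is below the equilibrium price 2700, so it binds.
At p = 2460: qd = 6753 - 2460 = 4293 and qs = 4·2460 - 6747 = 3093.
Quantity traded falls to 3093. At q = 3093 the demand price is 6753 - 3093 = 3660 and the supply price is (6747 + 3093)/4 = 2460.
Deadweight loss = ½ · (3660 - 2460) · (4053 - 3093) = ½ · 1200 · 960 = 576000.

576000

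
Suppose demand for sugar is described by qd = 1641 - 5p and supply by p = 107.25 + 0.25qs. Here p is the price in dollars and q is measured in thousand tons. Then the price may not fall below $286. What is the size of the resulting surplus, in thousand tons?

504

Rearranging supply gives qs = 4p - 429. Equilibrium: 1641 - 5p = 4p - 429, so 2070 = 9p and p* = 230, q* = 491.
Because the floor (286) lies above the market-clearing price, it is binding.
At p = 286: qd = 1641 - 5·286 = 211 and qs = 4·286 - 429 = 715.
Surplus = qs - qd = 715 - 211 = 504.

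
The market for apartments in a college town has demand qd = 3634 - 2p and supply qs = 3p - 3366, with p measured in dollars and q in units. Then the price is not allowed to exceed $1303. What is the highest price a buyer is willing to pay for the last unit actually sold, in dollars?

Without the control the market clears where 3634 - 2p = 3p - 3366, i.e. p* = 1400 and q* = 834.
The ceiling of 1303 is below the equilibrium price 1400, so it binds.
At p = 1303: qd = 3634 - 2·1303 = 1028 and qs = 3·1303 - 3366 = 543.
Only 543 units reach the market. On the demand curve, the marginal buyer's willingness to pay at q = 543 is (3634 - 543)/2 = 1545.5.

1545.5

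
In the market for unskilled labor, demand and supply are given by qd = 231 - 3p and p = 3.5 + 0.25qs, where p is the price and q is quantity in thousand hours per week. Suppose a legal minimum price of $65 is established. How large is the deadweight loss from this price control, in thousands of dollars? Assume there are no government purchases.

Rearranging supply gives qs = 4p - 14. Without the control the market clears where 231 - 3p = 4p - 14, i.e. p* = 35 and q* = 126.
Because the floor (65) lies above the market-clearing price, it is binding.
At p = 65: qd = 231 - 3·65 = 36 and qs = 4·65 - 14 = 246.
Quantity traded falls to 36. At q = 36 the demand price is (231 - 36)/3 = 65 and the supply price is (14 + 36)/4 = 12.5.
Deadweight loss = ½ · (65 - 12.5) · (126 - 36) = ½ · 52.5 · 90 = 2362.5.

2362.5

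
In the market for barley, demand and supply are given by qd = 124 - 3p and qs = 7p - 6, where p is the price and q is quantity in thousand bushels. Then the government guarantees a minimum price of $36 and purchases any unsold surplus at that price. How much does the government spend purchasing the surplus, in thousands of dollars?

Setting quantity demanded equal to quantity supplied, 124 - 3p = 7p - 6, gives p* = 13 and q* = 85.
Because the floor (36) lies above the market-clearing price, it is binding.
At p = 36: qd = 124 - 3·36 = 16 and qs = 7·36 - 6 = 246.
Surplus = qs - qd = 230.
Government expenditure = surplus × support price = 230 × 36 = 8280.

8280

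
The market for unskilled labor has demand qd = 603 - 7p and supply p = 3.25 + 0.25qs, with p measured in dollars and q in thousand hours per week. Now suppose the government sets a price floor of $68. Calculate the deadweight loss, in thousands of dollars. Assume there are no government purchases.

1386

Rearranging supply gives qs = 4p - 13. Without the control the market clears where 603 - 7p = 4p - 13, i.e. p* = 56 and q* = 211.
Since 68 > 56, the floor is binding.
At p = 68: qd = 603 - 7·68 = 127 and qs = 4·68 - 13 = 259.
Quantity traded falls to 127. At q = 127 the demand price is (603 - 127)/7 = 68 and the supply price is (13 + 127)/4 = 35.
Deadweight loss = ½ · (68 - 35) · (211 - 127) = ½ · 33 · 84 = 1386.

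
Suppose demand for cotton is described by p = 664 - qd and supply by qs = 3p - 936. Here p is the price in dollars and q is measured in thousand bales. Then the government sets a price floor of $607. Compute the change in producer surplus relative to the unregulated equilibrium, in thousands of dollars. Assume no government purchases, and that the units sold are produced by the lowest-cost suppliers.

Rearranging demand gives qd = 664 - p. Setting quantity demanded equal to quantity supplied, 664 - p = 3p - 936, gives p* = 400 and q* = 264.
Because the floor (607) lies above the market-clearing price, it is binding.
At p = 607: qd = 664 - 607 = 57 and qs = 3·607 - 936 = 885.
Producer surplus without the control is ½ · (400 - 312) · 264 = 11616.
With the floor, 57 units are sold at 607. The supply price at q = 57 is 331, so PS = ½ · [(607 - 312) + (607 - 331)] · 57 = 16273.5.
Change in producer surplus = 16273.5 - 11616 = 4657.5.

4657.5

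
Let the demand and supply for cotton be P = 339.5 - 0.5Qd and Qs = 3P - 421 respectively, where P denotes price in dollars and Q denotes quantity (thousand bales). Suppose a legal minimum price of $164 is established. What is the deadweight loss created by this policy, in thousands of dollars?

Rearranging demand gives Qd = 679 - 2P. Without the control the market clears where 679 - 2P = 3P - 421, i.e. P* = 220 and Q* = 239.
Since 164 is below P* = 220, the floor does not bind and the free-market outcome prevails.
Since the control does not bind, no trades are prevented and deadweight loss is zero.

0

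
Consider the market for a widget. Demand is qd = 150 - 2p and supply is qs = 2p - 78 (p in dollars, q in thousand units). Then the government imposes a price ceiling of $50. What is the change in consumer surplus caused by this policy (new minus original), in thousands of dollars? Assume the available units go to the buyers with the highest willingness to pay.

Without the control the market clears where 150 - 2p = 2p - 78, i.e. p* = 57 and q* = 36.
Since 50 < 57, the ceiling is binding.
At p = 50: qd = 150 - 2·50 = 50 and qs = 2·50 - 78 = 22.
Consumer surplus without the control is ½ · (75 - 57) · 36 = 324.
With the ceiling, 22 units are sold at 50 (assume they go to the highest-value buyers). The demand price at q = 22 is 64, so CS = ½ · [(75 - 50) + (64 - 50)] · 22 = 429.
Change in consumer surplus = 429 - 324 = 105.

105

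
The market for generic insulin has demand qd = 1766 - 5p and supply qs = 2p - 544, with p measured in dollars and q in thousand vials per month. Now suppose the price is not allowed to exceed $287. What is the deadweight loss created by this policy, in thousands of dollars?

Equilibrium: 1766 - 5p = 2p - 544, so 2310 = 7p and p* = 330, q* = 116.
Because the ceiling (287) lies below the market-clearing price, it is binding.
At p = 287: qd = 1766 - 5·287 = 331 and qs = 2·287 - 544 = 30.
Quantity traded falls to 30. At q = 30 the demand price is (1766 - 30)/5 = 347.2 and the supply price is (544 + 30)/2 = 287.
Deadweight loss = ½ · (347.2 - 287) · (116 - 30) = ½ · 60.2 · 86 = 2588.6.

2588.6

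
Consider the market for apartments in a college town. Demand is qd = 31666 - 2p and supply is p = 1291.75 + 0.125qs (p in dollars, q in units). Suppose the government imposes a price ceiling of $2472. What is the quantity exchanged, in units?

9442

Rearranging supply gives qs = 8p - 10334. Equilibrium: 31666 - 2p = 8p - 10334, so 42000 = 10p and p* = 4200, q* = 23266.
Since 2472 < 4200, the ceiling is binding.
At p = 2472: qd = 31666 - 2·2472 = 26722 and qs = 8·2472 - 10334 = 9442.
The quantity actually transacted is the short side, supply: 9442.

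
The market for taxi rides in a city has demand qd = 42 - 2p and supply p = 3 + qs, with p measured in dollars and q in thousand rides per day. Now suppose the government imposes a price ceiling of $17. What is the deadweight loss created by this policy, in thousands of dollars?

Rearranging supply gives qs = p - 3. Without the control the market clears where 42 - 2p = p - 3, i.e. p* = 15 and q* = 12.
The ceiling of 17 is above the equilibrium price 15, so it is not binding; the market clears at p* = 15, q* = 12.
Since the control does not bind, no trades are prevented and deadweight loss is zero.

0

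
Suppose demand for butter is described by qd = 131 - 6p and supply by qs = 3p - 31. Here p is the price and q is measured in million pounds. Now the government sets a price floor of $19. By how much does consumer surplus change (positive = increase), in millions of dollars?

-20

Without the control the market clears where 131 - 6p = 3p - 31, i.e. p* = 18 and q* = 23.
The floor of 19 is above the equilibrium price 18, so it binds.
At p = 19: qd = 131 - 6·19 = 17 and qs = 3·19 - 31 = 26.
Consumer surplus without the control is ½ · (131/6 - 18) · 23 = 529/12.
With the floor, consumers buy 17 units at 19, so CS = ½ · (131/6 - 19) · 17 = 289/12.
Change in consumer surplus = 289/12 - 529/12 = -20.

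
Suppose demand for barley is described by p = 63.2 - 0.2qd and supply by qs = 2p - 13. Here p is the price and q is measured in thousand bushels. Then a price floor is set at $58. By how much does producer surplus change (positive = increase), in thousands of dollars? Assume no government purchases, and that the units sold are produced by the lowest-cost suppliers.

-470.25

Rearranging demand gives qd = 316 - 5p. Without the control the market clears where 316 - 5p = 2p - 13, i.e. p* = 47 and q* = 81.
Because the floor (58) lies above the market-clearing price, it is binding.
At p = 58: qd = 316 - 5·58 = 26 and qs = 2·58 - 13 = 103.
Producer surplus without the control is ½ · (47 - 6.5) · 81 = 1640.25.
With the floor, 26 units are sold at 58. The supply price at q = 26 is 19.5, so PS = ½ · [(58 - 6.5) + (58 - 19.5)] · 26 = 1170.
Change in producer surplus = 1170 - 1640.25 = -470.25.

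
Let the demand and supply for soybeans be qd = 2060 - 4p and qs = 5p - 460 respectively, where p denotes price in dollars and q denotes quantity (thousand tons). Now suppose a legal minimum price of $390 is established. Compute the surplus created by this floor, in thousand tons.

990

In a free market, 2060 - 4p = 5p - 460 gives the equilibrium p* = 280, q* = 940.
Since 390 > 280, the floor is binding.
At p = 390: qd = 2060 - 4·390 = 500 and qs = 5·390 - 460 = 1490.
Surplus = qs - qd = 1490 - 500 = 990.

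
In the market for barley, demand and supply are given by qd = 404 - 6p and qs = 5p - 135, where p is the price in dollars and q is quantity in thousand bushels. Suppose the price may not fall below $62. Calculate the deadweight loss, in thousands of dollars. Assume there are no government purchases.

1115.4

Without the control the market clears where 404 - 6p = 5p - 135, i.e. p* = 49 and q* = 110.
Because the floor (62) lies above the market-clearing price, it is binding.
At p = 62: qd = 404 - 6·62 = 32 and qs = 5·62 - 135 = 175.
Quantity traded falls to 32. At q = 32 the demand price is (404 - 32)/6 = 62 and the supply price is (135 + 32)/5 = 33.4.
Deadweight loss = ½ · (62 - 33.4) · (110 - 32) = ½ · 28.6 · 78 = 1115.4.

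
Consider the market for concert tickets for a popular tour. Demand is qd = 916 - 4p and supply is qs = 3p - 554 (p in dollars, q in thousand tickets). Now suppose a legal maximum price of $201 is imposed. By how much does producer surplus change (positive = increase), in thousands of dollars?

Equilibrium: 916 - 4p = 3p - 554, so 1470 = 7p and p* = 210, q* = 76.
Because the ceiling (201) lies below the market-clearing price, it is binding.
At p = 201: qd = 916 - 4·201 = 112 and qs = 3·201 - 554 = 49.
Producer surplus without the control is ½ · (210 - 554/3) · 76 = 2888/3.
With the ceiling, producers sell 49 units at 201, so PS = ½ · (201 - 554/3) · 49 = 2401/6.
Change in producer surplus = 2401/6 - 2888/3 = -562.5.

-562.5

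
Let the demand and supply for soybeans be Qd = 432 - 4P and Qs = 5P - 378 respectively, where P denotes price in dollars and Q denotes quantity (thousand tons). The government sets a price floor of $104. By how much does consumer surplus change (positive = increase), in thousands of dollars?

-616

Equilibrium: 432 - 4P = 5P - 378, so 810 = 9P and P* = 90, Q* = 72.
Because the floor (104) lies above the market-clearing price, it is binding.
At P = 104: Qd = 432 - 4·104 = 16 and Qs = 5·104 - 378 = 142.
Consumer surplus without the control is ½ · (108 - 90) · 72 = 648.
With the floor, consumers buy 16 units at 104, so CS = ½ · (108 - 104) · 16 = 32.
Change in consumer surplus = 32 - 648 = -616.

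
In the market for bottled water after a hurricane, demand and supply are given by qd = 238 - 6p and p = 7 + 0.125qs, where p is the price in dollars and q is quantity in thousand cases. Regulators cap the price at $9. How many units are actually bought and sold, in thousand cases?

16

Rearranging supply gives qs = 8p - 56. Setting quantity demanded equal to quantity supplied, 238 - 6p = 8p - 56, gives p* = 21 and q* = 112.
Since 9 < 21, the ceiling is binding.
At p = 9: qd = 238 - 6·9 = 184 and qs = 8·9 - 56 = 16.
The quantity actually transacted is the short side, supply: 16.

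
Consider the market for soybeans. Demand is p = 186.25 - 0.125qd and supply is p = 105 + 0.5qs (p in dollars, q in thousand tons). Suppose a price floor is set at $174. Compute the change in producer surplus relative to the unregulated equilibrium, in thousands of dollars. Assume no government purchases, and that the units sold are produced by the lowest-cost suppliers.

Rearranging demand gives qd = 1490 - 8p; rearranging supply gives qs = 2p - 210. Without the control the market clears where 1490 - 8p = 2p - 210, i.e. p* = 170 and q* = 130.
Since 174 > 170, the floor is binding.
At p = 174: qd = 1490 - 8·174 = 98 and qs = 2·174 - 210 = 138.
Producer surplus without the control is ½ · (170 - 105) · 130 = 4225.
With the floor, 98 units are sold at 174. The supply price at q = 98 is 154, so PS = ½ · [(174 - 105) + (174 - 154)] · 98 = 4361.
Change in producer surplus = 4361 - 4225 = 136.

136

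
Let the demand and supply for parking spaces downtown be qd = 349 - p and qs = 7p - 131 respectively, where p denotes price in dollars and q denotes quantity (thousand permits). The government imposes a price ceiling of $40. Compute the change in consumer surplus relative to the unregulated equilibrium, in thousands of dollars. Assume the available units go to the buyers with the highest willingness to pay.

Equilibrium: 349 - p = 7p - 131, so 480 = 8p and p* = 60, q* = 289.
Since 40 < 60, the ceiling is binding.
At p = 40: qd = 349 - 40 = 309 and qs = 7·40 - 131 = 149.
Consumer surplus without the control is ½ · (349 - 60) · 289 = 41760.5.
With the ceiling, 149 units are sold at 40 (assume they go to the highest-value buyers). The demand price at q = 149 is 200, so CS = ½ · [(349 - 40) + (200 - 40)] · 149 = 34940.5.
Change in consumer surplus = 34940.5 - 41760.5 = -6820.

-6820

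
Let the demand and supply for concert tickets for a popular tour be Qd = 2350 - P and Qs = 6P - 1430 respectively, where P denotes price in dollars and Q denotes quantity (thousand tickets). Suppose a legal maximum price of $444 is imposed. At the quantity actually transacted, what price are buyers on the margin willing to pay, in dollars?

Setting quantity demanded equal to quantity supplied, 2350 - P = 6P - 1430, gives P* = 540 and Q* = 1810.
Because the ceiling (444) lies below the market-clearing price, it is binding.
At P = 444: Qd = 2350 - 444 = 1906 and Qs = 6·444 - 1430 = 1234.
Only 1234 units reach the market. On the demand curve, the marginal buyer's willingness to pay at Q = 1234 is (2350 - 1234) = 1116.

1116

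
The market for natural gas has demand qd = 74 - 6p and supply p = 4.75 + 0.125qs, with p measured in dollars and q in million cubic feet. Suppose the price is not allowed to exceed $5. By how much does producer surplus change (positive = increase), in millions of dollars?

Rearranging supply gives qs = 8p - 38. Without the control the market clears where 74 - 6p = 8p - 38, i.e. p* = 8 and q* = 26.
The ceiling of 5 is below the equilibrium price 8, so it binds.
At p = 5: qd = 74 - 6·5 = 44 and qs = 8·5 - 38 = 2.
Producer surplus without the control is ½ · (8 - 4.75) · 26 = 42.25.
With the ceiling, producers sell 2 units at 5, so PS = ½ · (5 - 4.75) · 2 = 0.25.
Change in producer surplus = 0.25 - 42.25 = -42.

-42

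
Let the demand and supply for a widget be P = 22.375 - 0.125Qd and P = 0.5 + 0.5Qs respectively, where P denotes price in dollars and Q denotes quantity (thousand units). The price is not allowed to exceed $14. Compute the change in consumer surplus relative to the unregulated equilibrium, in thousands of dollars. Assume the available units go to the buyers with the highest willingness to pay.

Rearranging demand gives Qd = 179 - 8P; rearranging supply gives Qs = 2P - 1. Without the control the market clears where 179 - 8P = 2P - 1, i.e. P* = 18 and Q* = 35.
The ceiling of 14 is below the equilibrium price 18, so it binds.
At P = 14: Qd = 179 - 8·14 = 67 and Qs = 2·14 - 1 = 27.
Consumer surplus without the control is ½ · (22.375 - 18) · 35 = 76.5625.
With the ceiling, 27 units are sold at 14 (assume they go to the highest-value buyers). The demand price at Q = 27 is 19, so CS = ½ · [(22.375 - 14) + (19 - 14)] · 27 = 180.5625.
Change in consumer surplus = 180.5625 - 76.5625 = 104.

104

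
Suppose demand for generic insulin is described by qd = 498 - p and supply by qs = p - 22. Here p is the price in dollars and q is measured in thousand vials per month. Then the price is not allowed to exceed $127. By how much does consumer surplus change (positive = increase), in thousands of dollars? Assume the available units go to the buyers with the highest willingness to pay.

5120.5

Equilibrium: 498 - p = p - 22, so 520 = 2p and p* = 260, q* = 238.
The ceiling of 127 is below the equilibrium price 260, so it binds.
At p = 127: qd = 498 - 127 = 371 and qs = 127 - 22 = 105.
Consumer surplus without the control is ½ · (498 - 260) · 238 = 28322.
With the ceiling, 105 units are sold at 127 (assume they go to the highest-value buyers). The demand price at q = 105 is 393, so CS = ½ · [(498 - 127) + (393 - 127)] · 105 = 33442.5.
Change in consumer surplus = 33442.5 - 28322 = 5120.5.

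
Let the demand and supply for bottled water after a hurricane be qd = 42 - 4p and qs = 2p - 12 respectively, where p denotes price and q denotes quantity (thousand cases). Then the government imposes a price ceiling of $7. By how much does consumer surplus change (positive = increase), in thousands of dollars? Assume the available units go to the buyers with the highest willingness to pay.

2

In a free market, 42 - 4p = 2p - 12 gives the equilibrium p* = 9, q* = 6.
Since 7 < 9, the ceiling is binding.
At p = 7: qd = 42 - 4·7 = 14 and qs = 2·7 - 12 = 2.
Consumer surplus without the control is ½ · (10.5 - 9) · 6 = 4.5.
With the ceiling, 2 units are sold at 7 (assume they go to the highest-value buyers). The demand price at q = 2 is 10, so CS = ½ · [(10.5 - 7) + (10 - 7)] · 2 = 6.5.
Change in consumer surplus = 6.5 - 4.5 = 2.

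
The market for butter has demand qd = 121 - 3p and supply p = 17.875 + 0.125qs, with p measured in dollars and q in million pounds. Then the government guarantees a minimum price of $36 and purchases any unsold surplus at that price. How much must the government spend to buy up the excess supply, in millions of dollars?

Rearranging supply gives qs = 8p - 143. Equilibrium: 121 - 3p = 8p - 143, so 264 = 11p and p* = 24, q* = 49.
Because the floor (36) lies above the market-clearing price, it is binding.
At p = 36: qd = 121 - 3·36 = 13 and qs = 8·36 - 143 = 145.
Surplus = qs - qd = 132.
Government expenditure = surplus × support price = 132 × 36 = 4752.

4752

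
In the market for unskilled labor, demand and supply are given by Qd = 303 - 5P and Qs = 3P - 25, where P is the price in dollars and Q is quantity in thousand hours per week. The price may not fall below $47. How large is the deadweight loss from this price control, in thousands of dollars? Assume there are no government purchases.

240

Without the control the market clears where 303 - 5P = 3P - 25, i.e. P* = 41 and Q* = 98.
The floor of 47 is above the equilibrium price 41, so it binds.
At P = 47: Qd = 303 - 5·47 = 68 and Qs = 3·47 - 25 = 116.
Quantity traded falls to 68. At Q = 68 the demand price is (303 - 68)/5 = 47 and the supply price is (25 + 68)/3 = 31.
Deadweight loss = ½ · (47 - 31) · (98 - 68) = ½ · 16 · 30 = 240.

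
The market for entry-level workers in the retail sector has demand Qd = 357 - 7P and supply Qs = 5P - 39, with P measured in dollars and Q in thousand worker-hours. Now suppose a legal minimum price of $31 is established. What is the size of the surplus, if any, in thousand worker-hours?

0

In a free market, 357 - 7P = 5P - 39 gives the equilibrium P* = 33, Q* = 126.
The floor of 31 is below the equilibrium price 33, so it is not binding; the market clears at P* = 33, Q* = 126.
Since the control does not bind, there is no surplus.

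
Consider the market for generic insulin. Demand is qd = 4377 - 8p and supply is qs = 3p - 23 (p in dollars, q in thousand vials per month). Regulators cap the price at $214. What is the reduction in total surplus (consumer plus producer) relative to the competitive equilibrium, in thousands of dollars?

71354.25

Setting quantity demanded equal to quantity supplied, 4377 - 8p = 3p - 23, gives p* = 400 and q* = 1177.
The ceiling of 214 is below the equilibrium price 400, so it binds.
At p = 214: qd = 4377 - 8·214 = 2665 and qs = 3·214 - 23 = 619.
Quantity traded falls to 619. At q = 619 the demand price is (4377 - 619)/8 = 469.75 and the supply price is (23 + 619)/3 = 214.
Deadweight loss = ½ · (469.75 - 214) · (1177 - 619) = ½ · 255.75 · 558 = 71354.25.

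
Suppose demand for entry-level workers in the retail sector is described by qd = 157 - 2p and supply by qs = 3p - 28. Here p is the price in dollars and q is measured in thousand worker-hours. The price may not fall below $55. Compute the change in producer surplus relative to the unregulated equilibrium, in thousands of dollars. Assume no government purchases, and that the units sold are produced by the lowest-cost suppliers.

630

Setting quantity demanded equal to quantity supplied, 157 - 2p = 3p - 28, gives p* = 37 and q* = 83.
Since 55 > 37, the floor is binding.
At p = 55: qd = 157 - 2·55 = 47 and qs = 3·55 - 28 = 137.
Producer surplus without the control is ½ · (37 - 28/3) · 83 = 6889/6.
With the floor, 47 units are sold at 55. The supply price at q = 47 is 25, so PS = ½ · [(55 - 28/3) + (55 - 25)] · 47 = 10669/6.
Change in producer surplus = 10669/6 - 6889/6 = 630.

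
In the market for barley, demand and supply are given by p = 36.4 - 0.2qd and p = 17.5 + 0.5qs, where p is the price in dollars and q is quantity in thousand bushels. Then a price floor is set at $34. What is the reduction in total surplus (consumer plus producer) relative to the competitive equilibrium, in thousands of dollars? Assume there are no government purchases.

78.75

Rearranging demand gives qd = 182 - 5p; rearranging supply gives qs = 2p - 35. Setting quantity demanded equal to quantity supplied, 182 - 5p = 2p - 35, gives p* = 31 and q* = 27.
Because the floor (34) lies above the market-clearing price, it is binding.
At p = 34: qd = 182 - 5·34 = 12 and qs = 2·34 - 35 = 33.
Quantity traded falls to 12. At q = 12 the demand price is (182 - 12)/5 = 34 and the supply price is (35 + 12)/2 = 23.5.
Deadweight loss = ½ · (34 - 23.5) · (27 - 12) = ½ · 10.5 · 15 = 78.75.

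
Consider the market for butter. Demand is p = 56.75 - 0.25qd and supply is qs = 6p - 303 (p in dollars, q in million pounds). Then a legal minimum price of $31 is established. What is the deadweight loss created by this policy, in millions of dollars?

0

Rearranging demand gives qd = 227 - 4p. In a free market, 227 - 4p = 6p - 303 gives the equilibrium p* = 53, q* = 15.
The floor of 31 is below the equilibrium price 53, so it is not binding; the market clears at p* = 53, q* = 15.
Since the control does not bind, no trades are prevented and deadweight loss is zero.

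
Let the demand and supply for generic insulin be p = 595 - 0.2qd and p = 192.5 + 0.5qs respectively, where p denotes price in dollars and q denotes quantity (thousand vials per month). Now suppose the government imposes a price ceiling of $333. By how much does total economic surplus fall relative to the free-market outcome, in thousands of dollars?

Rearranging demand gives qd = 2975 - 5p; rearranging supply gives qs = 2p - 385. Equilibrium: 2975 - 5p = 2p - 385, so 3360 = 7p and p* = 480, q* = 575.
Since 333 < 480, the ceiling is binding.
At p = 333: qd = 2975 - 5·333 = 1310 and qs = 2·333 - 385 = 281.
Quantity traded falls to 281. At q = 281 the demand price is (2975 - 281)/5 = 538.8 and the supply price is (385 + 281)/2 = 333.
Deadweight loss = ½ · (538.8 - 333) · (575 - 281) = ½ · 205.8 · 294 = 30252.6.

30252.6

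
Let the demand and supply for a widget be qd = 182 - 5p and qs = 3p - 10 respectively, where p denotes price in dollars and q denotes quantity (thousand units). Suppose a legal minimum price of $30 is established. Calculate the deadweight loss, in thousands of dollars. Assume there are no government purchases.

Without the control the market clears where 182 - 5p = 3p - 10, i.e. p* = 24 and q* = 62.
Since 30 > 24, the floor is binding.
At p = 30: qd = 182 - 5·30 = 32 and qs = 3·30 - 10 = 80.
Quantity traded falls to 32. At q = 32 the demand price is (182 - 32)/5 = 30 and the supply price is (10 + 32)/3 = 14.
Deadweight loss = ½ · (30 - 14) · (62 - 32) = ½ · 16 · 30 = 240.

240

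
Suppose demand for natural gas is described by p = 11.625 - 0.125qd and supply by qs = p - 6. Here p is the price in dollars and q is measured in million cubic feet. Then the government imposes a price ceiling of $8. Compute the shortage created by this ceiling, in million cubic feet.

Rearranging demand gives qd = 93 - 8p. Without the control the market clears where 93 - 8p = p - 6, i.e. p* = 11 and q* = 5.
The ceiling of 8 is below the equilibrium price 11, so it binds.
At p = 8: qd = 93 - 8·8 = 29 and qs = 8 - 6 = 2.
Shortage = qd - qs = 29 - 2 = 27.

27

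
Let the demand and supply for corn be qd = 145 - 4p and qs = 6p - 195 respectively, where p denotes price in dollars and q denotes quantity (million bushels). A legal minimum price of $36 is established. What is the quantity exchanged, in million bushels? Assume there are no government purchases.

1

In a free market, 145 - 4p = 6p - 195 gives the equilibrium p* = 34, q* = 9.
The floor of 36 is above the equilibrium price 34, so it binds.
At p = 36: qd = 145 - 4·36 = 1 and qs = 6·36 - 195 = 21.
The quantity actually transacted is the short side, demand: 1.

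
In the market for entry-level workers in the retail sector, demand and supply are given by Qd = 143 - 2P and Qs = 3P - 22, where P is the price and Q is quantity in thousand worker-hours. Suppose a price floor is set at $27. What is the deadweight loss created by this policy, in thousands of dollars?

0

Equilibrium: 143 - 2P = 3P - 22, so 165 = 5P and P* = 33, Q* = 77.
Since 27 is below P* = 33, the floor does not bind and the free-market outcome prevails.
Since the control does not bind, no trades are prevented and deadweight loss is zero.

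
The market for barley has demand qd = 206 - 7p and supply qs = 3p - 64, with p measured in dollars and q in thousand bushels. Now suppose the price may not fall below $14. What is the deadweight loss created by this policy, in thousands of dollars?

Equilibrium: 206 - 7p = 3p - 64, so 270 = 10p and p* = 27, q* = 17.
Since 14 is below p* = 27, the floor does not bind and the free-market outcome prevails.
Since the control does not bind, no trades are prevented and deadweight loss is zero.

0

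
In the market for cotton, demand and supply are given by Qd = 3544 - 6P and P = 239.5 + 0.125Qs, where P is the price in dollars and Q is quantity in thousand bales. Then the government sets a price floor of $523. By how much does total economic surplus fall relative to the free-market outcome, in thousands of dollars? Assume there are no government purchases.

92867.25

Rearranging supply gives Qs = 8P - 1916. Setting quantity demanded equal to quantity supplied, 3544 - 6P = 8P - 1916, gives P* = 390 and Q* = 1204.
Since 523 > 390, the floor is binding.
At P = 523: Qd = 3544 - 6·523 = 406 and Qs = 8·523 - 1916 = 2268.
Quantity traded falls to 406. At Q = 406 the demand price is (3544 - 406)/6 = 523 and the supply price is (1916 + 406)/8 = 290.25.
Deadweight loss = ½ · (523 - 290.25) · (1204 - 406) = ½ · 232.75 · 798 = 92867.25.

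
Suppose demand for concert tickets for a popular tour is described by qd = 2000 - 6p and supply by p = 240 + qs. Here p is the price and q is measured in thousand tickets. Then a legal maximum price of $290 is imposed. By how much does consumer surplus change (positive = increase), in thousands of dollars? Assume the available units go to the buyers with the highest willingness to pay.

1425

Rearranging supply gives qs = p - 240. Equilibrium: 2000 - 6p = p - 240, so 2240 = 7p and p* = 320, q* = 80.
Because the ceiling (290) lies below the market-clearing price, it is binding.
At p = 290: qd = 2000 - 6·290 = 260 and qs = 290 - 240 = 50.
Consumer surplus without the control is ½ · (1000/3 - 320) · 80 = 1600/3.
With the ceiling, 50 units are sold at 290 (assume they go to the highest-value buyers). The demand price at q = 50 is 325, so CS = ½ · [(1000/3 - 290) + (325 - 290)] · 50 = 5875/3.
Change in consumer surplus = 5875/3 - 1600/3 = 1425.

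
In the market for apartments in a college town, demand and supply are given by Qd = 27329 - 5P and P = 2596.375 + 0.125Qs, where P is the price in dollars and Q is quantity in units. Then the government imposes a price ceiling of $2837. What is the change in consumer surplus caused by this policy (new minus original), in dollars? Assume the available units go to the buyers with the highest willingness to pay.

-3105246.6

Rearranging supply gives Qs = 8P - 20771. Setting quantity demanded equal to quantity supplied, 27329 - 5P = 8P - 20771, gives P* = 3700 and Q* = 8829.
Since 2837 < 3700, the ceiling is binding.
At P = 2837: Qd = 27329 - 5·2837 = 13144 and Qs = 8·2837 - 20771 = 1925.
Consumer surplus without the control is ½ · (5465.8 - 3700) · 8829 = 7795124.1.
With the ceiling, 1925 units are sold at 2837 (assume they go to the highest-value buyers). The demand price at Q = 1925 is 5080.8, so CS = ½ · [(5465.8 - 2837) + (5080.8 - 2837)] · 1925 = 4689877.5.
Change in consumer surplus = 4689877.5 - 7795124.1 = -3105246.6.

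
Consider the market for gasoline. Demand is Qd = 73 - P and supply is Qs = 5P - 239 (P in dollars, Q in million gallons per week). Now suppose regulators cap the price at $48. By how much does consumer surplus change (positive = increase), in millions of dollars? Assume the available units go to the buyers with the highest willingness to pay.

-196

Setting quantity demanded equal to quantity supplied, 73 - P = 5P - 239, gives P* = 52 and Q* = 21.
Since 48 < 52, the ceiling is binding.
At P = 48: Qd = 73 - 48 = 25 and Qs = 5·48 - 239 = 1.
Consumer surplus without the control is ½ · (73 - 52) · 21 = 220.5.
With the ceiling, 1 units are sold at 48 (assume they go to the highest-value buyers). The demand price at Q = 1 is 72, so CS = ½ · [(73 - 48) + (72 - 48)] · 1 = 24.5.
Change in consumer surplus = 24.5 - 220.5 = -196.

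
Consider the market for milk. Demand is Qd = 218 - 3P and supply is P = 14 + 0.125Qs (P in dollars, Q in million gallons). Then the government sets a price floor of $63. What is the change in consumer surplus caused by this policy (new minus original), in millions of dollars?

-2590.5

Rearranging supply gives Qs = 8P - 112. Without the control the market clears where 218 - 3P = 8P - 112, i.e. P* = 30 and Q* = 128.
The floor of 63 is above the equilibrium price 30, so it binds.
At P = 63: Qd = 218 - 3·63 = 29 and Qs = 8·63 - 112 = 392.
Consumer surplus without the control is ½ · (218/3 - 30) · 128 = 8192/3.
With the floor, consumers buy 29 units at 63, so CS = ½ · (218/3 - 63) · 29 = 841/6.
Change in consumer surplus = 841/6 - 8192/3 = -2590.5.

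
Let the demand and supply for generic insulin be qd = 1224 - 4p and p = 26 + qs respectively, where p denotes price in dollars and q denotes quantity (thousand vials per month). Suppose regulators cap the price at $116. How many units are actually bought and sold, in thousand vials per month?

Rearranging supply gives qs = p - 26. Setting quantity demanded equal to quantity supplied, 1224 - 4p = p - 26, gives p* = 250 and q* = 224.
Since 116 < 250, the ceiling is binding.
At p = 116: qd = 1224 - 4·116 = 760 and qs = 116 - 26 = 90.
The quantity actually transacted is the short side, supply: 90.

90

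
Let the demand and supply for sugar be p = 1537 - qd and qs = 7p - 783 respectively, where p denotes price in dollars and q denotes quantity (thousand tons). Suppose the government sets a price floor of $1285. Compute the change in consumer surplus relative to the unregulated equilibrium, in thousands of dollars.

-745752.5

Rearranging demand gives qd = 1537 - p. In a free market, 1537 - p = 7p - 783 gives the equilibrium p* = 290, q* = 1247.
Because the floor (1285) lies above the market-clearing price, it is binding.
At p = 1285: qd = 1537 - 1285 = 252 and qs = 7·1285 - 783 = 8212.
Consumer surplus without the control is ½ · (1537 - 290) · 1247 = 777504.5.
With the floor, consumers buy 252 units at 1285, so CS = ½ · (1537 - 1285) · 252 = 31752.
Change in consumer surplus = 31752 - 777504.5 = -745752.5.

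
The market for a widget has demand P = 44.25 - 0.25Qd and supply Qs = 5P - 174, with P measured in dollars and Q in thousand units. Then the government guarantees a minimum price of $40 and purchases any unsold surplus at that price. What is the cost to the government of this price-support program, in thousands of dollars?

360

Rearranging demand gives Qd = 177 - 4P. Without the control the market clears where 177 - 4P = 5P - 174, i.e. P* = 39 and Q* = 21.
The floor of 40 is above the equilibrium price 39, so it binds.
At P = 40: Qd = 177 - 4·40 = 17 and Qs = 5·40 - 174 = 26.
Surplus = Qs - Qd = 9.
Government expenditure = surplus × support price = 9 × 40 = 360.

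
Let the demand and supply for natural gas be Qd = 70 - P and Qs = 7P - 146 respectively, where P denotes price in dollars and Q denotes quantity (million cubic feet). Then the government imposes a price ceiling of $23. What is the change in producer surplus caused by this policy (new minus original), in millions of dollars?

Setting quantity demanded equal to quantity supplied, 70 - P = 7P - 146, gives P* = 27 and Q* = 43.
Because the ceiling (23) lies below the market-clearing price, it is binding.
At P = 23: Qd = 70 - 23 = 47 and Qs = 7·23 - 146 = 15.
Producer surplus without the control is ½ · (27 - 146/7) · 43 = 1849/14.
With the ceiling, producers sell 15 units at 23, so PS = ½ · (23 - 146/7) · 15 = 225/14.
Change in producer surplus = 225/14 - 1849/14 = -116.

-116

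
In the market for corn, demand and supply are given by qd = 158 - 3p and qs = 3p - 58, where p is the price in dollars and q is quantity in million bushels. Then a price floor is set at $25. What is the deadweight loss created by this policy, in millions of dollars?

Without the control the market clears where 158 - 3p = 3p - 58, i.e. p* = 36 and q* = 50.
The floor of 25 is below the equilibrium price 36, so it is not binding; the market clears at p* = 36, q* = 50.
Since the control does not bind, no trades are prevented and deadweight loss is zero.

0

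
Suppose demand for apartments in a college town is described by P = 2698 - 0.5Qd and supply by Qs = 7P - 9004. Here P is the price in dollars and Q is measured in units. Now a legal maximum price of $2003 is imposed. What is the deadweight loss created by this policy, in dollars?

0

Rearranging demand gives Qd = 5396 - 2P. In a free market, 5396 - 2P = 7P - 9004 gives the equilibrium P* = 1600, Q* = 2196.
The ceiling of 2003 is above the equilibrium price 1600, so it is not binding; the market clears at P* = 1600, Q* = 2196.
Since the control does not bind, no trades are prevented and deadweight loss is zero.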